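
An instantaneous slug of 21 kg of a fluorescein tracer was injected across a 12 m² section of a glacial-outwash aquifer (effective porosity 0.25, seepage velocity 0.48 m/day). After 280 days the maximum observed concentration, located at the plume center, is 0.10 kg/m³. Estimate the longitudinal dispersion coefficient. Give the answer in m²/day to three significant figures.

1.39 m²/day

At the plume center C_max = M/(n_e·A·√(4πDt)), so D = M²/(4πt·(n_e·A·C_max)²).
n_e·A·C_max = 0.25 × 12 × 0.10 = 0.3000 kg/m.
D = 21²/(4π × 280 × 0.3000²) = 1.39 m²/day.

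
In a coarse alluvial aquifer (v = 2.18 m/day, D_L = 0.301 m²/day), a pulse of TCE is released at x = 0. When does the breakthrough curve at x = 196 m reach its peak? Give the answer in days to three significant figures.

For the 1D instantaneous-source solution, setting ∂C/∂t = 0 at fixed x gives v²t² + 2Dt − x² = 0, so t = (√(D² + v²x²) − D)/v².
√(D² + v²x²) = √(0.301² + 2.18² × 196²) = 427.3; v² = 4.7524.
t = (427.3 − 0.301)/4.7524 = 89.8 days (vs. the pure-advection estimate x/v = 89.9 d).

89.8 days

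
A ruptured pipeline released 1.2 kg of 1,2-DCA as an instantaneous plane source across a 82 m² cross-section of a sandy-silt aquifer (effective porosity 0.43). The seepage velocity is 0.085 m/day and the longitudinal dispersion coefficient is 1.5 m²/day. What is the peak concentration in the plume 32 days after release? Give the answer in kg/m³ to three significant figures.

0.00139 kg/m³

The peak of an instantaneous 1D plume sits at x = vt; there the Gaussian factor is 1 and C_max = M/(n_e·A·√(4πDt)), where n_e·A is the pore area the mass is dissolved in.
√(4πDt) = √(4π × 1.5 × 32) = 24.56 m, so C_max = 1.2/(0.43 × 82 × 24.56) = 0.00139 kg/m³.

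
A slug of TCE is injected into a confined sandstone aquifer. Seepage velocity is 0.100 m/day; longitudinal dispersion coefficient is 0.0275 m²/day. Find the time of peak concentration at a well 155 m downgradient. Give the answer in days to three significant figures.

For the 1D instantaneous-source solution, setting ∂C/∂t = 0 at fixed x gives v²t² + 2Dt − x² = 0, so t = (√(D² + v²x²) − D)/v².
√(D² + v²x²) = √(0.0275² + 0.100² × 155²) = 15.50; v² = 0.01.
t = (15.50 − 0.0275)/0.01 = 1550 days (vs. the pure-advection estimate x/v = 1550 d).

1550 days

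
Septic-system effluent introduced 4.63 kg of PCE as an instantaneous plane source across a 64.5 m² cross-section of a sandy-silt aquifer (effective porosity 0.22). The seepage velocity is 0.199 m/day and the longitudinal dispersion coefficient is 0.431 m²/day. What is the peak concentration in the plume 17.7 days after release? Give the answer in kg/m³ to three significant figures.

The peak of an instantaneous 1D plume sits at x = vt; there the Gaussian factor is 1 and C_max = M/(n_e·A·√(4πDt)), where n_e·A is the pore area the mass is dissolved in.
√(4πDt) = √(4π × 0.431 × 17.7) = 9.791 m, so C_max = 4.63/(0.22 × 64.5 × 9.791) = 0.0333 kg/m³.

0.0333 kg/m³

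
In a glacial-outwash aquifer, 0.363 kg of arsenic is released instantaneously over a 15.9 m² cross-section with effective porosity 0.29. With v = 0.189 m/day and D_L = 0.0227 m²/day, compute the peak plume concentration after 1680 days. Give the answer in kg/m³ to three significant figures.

The peak of an instantaneous 1D plume sits at x = vt; there the Gaussian factor is 1 and C_max = M/(n_e·A·√(4πDt)), where n_e·A is the pore area the mass is dissolved in.
√(4πDt) = √(4π × 0.0227 × 1680) = 21.89 m, so C_max = 0.363/(0.29 × 15.9 × 21.89) = 0.00360 kg/m³.

0.00360 kg/m³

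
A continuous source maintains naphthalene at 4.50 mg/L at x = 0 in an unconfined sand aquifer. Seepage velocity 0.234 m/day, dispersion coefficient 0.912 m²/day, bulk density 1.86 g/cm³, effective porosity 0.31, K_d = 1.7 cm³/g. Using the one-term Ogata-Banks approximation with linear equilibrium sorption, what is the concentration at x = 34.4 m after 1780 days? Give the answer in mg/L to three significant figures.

2.54 mg/L

Retardation factor R = 1 + ρ_b·K_d/n = 1 + 1.86 × 1.7/0.31 = 11.20.
Sorption retards both mechanisms: v_R = v/R = 0.02089 m/day, D_R = D/R = 0.08143 m²/day.
v_R·t = 0.02089 × 1780 = 37.1842 m; 2√(D_R t) = 24.08 m; argument = (34.4 − 37.1842)/24.08 = -0.1156.
C = C₀ × ½·erfc(-0.1156) = 4.50 × 0.5649 = 2.54 mg/L.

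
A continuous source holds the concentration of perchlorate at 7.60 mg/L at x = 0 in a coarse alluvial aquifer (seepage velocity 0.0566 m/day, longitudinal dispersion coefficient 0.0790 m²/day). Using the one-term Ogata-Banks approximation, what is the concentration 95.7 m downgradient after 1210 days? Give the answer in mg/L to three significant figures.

0.186 mg/L

For a continuous step input, C/C₀ ≈ ½·erfc((x−vt)/(2√(Dt))).
vt = 0.0566 × 1210 = 68.486 m and 2√(Dt) = 2√(0.0790 × 1210) = 19.55 m.
Argument (x−vt)/(2√(Dt)) = (95.7 − 68.486)/19.55 = 1.392; ½·erfc(1.392) = 0.02450.
C = 7.60 × 0.02450 = 0.186 mg/L.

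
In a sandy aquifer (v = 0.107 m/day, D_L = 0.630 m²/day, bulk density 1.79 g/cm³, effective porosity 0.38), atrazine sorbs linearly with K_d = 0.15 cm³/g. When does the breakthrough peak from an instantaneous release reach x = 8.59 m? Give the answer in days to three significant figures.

Retardation factor R = 1 + ρ_b·K_d/n = 1 + 1.79 × 0.15/0.38 = 1.707.
Sorption retards both mechanisms: v_R = v/R = 0.06268 m/day, D_R = D/R = 0.3691 m²/day.
Peak time from v_R²t² + 2D_R t − x² = 0: t = (√(D_R² + v_R²x²) − D_R)/v_R².
√(D_R² + v_R²x²) = √(0.3691² + 0.06268² × 8.59²) = 0.6528; v_R² = 0.003929.
t = (0.6528 − 0.3691)/0.003929 = 72.2 days.

72.2 days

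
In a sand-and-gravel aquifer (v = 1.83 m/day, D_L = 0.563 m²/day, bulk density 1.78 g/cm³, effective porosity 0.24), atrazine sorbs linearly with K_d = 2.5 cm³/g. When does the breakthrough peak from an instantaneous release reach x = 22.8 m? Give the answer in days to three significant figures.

240 days

Retardation factor R = 1 + ρ_b·K_d/n = 1 + 1.78 × 2.5/0.24 = 19.54.
Sorption retards both mechanisms: v_R = v/R = 0.09365 m/day, D_R = D/R = 0.02881 m²/day.
Peak time from v_R²t² + 2D_R t − x² = 0: t = (√(D_R² + v_R²x²) − D_R)/v_R².
√(D_R² + v_R²x²) = √(0.02881² + 0.09365² × 22.8²) = 2.135; v_R² = 0.008770.
t = (2.135 − 0.02881)/0.008770 = 240 days.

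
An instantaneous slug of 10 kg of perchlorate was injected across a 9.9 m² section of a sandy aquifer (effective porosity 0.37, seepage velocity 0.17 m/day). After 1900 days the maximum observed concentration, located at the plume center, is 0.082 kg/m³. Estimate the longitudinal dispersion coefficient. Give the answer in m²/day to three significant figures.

At the plume center C_max = M/(n_e·A·√(4πDt)), so D = M²/(4πt·(n_e·A·C_max)²).
n_e·A·C_max = 0.37 × 9.9 × 0.082 = 0.3004 kg/m.
D = 10²/(4π × 1900 × 0.3004²) = 0.0464 m²/day.

0.0464 m²/day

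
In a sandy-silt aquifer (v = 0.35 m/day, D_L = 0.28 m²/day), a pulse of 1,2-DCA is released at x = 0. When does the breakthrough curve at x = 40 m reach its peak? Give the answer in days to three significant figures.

112 days

For the 1D instantaneous-source solution, setting ∂C/∂t = 0 at fixed x gives v²t² + 2Dt − x² = 0, so t = (√(D² + v²x²) − D)/v².
√(D² + v²x²) = √(0.28² + 0.35² × 40²) = 14.00; v² = 0.1225.
t = (14.00 − 0.28)/0.1225 = 112 days (vs. the pure-advection estimate x/v = 114 d).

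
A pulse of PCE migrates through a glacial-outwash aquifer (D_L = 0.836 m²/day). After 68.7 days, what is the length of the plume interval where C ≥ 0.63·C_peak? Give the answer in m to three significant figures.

20.6 m

The plume is Gaussian with σ = √(2Dt) = √(2 × 0.836 × 68.7) = 10.72 m.
C/C_peak = exp(−Δx²/(2σ²)) = 0.63 ⇒ Δx = σ·√(−2 ln 0.63) = 10.72 × 0.9613 = 10.31 m.
Width = 2Δx = 20.6 m.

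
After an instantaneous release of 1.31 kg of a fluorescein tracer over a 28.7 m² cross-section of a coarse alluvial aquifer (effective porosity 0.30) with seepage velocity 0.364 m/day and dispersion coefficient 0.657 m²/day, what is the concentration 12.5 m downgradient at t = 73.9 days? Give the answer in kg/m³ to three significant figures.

For an instantaneous plane source, C(x,t) = M/(n_e·A·√(4πDt)) · exp(−(x−vt)²/(4Dt)), with n_e·A the pore (flow) area.
Plume center vt = 0.364 × 73.9 = 26.8996 m, so the well at 12.5 m is 14.3996 m upgradient of the peak.
√(4πDt) = 24.70 m, giving peak height M/(n_e·A·√(4πDt)) = 1.31/(0.30 × 28.7 × 24.70) = 0.006160 kg/m³.
(x−vt)²/(4Dt) = (-14.3996)²/(4 × 0.657 × 73.9) = 1.068; exp(−1.068) = 0.3437.
C = 0.006160 × 0.3437 = 0.00212 kg/m³.

0.00212 kg/m³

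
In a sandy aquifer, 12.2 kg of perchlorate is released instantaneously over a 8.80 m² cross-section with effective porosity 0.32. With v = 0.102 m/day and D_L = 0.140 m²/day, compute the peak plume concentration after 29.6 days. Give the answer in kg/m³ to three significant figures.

0.600 kg/m³

The peak of an instantaneous 1D plume sits at x = vt; there the Gaussian factor is 1 and C_max = M/(n_e·A·√(4πDt)), where n_e·A is the pore area the mass is dissolved in.
√(4πDt) = √(4π × 0.140 × 29.6) = 7.216 m, so C_max = 12.2/(0.32 × 8.80 × 7.216) = 0.600 kg/m³.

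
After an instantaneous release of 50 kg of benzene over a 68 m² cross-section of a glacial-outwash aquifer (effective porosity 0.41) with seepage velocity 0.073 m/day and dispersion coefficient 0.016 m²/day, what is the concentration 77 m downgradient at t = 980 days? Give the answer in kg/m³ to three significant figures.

0.0794 kg/m³

For an instantaneous plane source, C(x,t) = M/(n_e·A·√(4πDt)) · exp(−(x−vt)²/(4Dt)), with n_e·A the pore (flow) area.
Plume center vt = 0.073 × 980 = 71.54 m, so the well at 77 m is 5.46 m downgradient of the peak.
√(4πDt) = 14.04 m, giving peak height M/(n_e·A·√(4πDt)) = 50/(0.41 × 68 × 14.04) = 0.1277 kg/m³.
(x−vt)²/(4Dt) = (5.46)²/(4 × 0.016 × 980) = 0.4753; exp(−0.4753) = 0.6217.
C = 0.1277 × 0.6217 = 0.0794 kg/m³.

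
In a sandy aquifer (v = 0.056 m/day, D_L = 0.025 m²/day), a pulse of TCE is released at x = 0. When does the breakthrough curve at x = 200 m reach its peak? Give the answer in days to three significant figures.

For the 1D instantaneous-source solution, setting ∂C/∂t = 0 at fixed x gives v²t² + 2Dt − x² = 0, so t = (√(D² + v²x²) − D)/v².
√(D² + v²x²) = √(0.025² + 0.056² × 200²) = 11.20; v² = 0.003136.
t = (11.20 − 0.025)/0.003136 = 3560 days (vs. the pure-advection estimate x/v = 3570 d).

3560 days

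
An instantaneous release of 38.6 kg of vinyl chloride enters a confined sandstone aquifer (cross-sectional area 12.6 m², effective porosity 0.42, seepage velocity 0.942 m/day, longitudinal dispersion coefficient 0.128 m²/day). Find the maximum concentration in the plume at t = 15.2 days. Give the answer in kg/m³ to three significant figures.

The peak of an instantaneous 1D plume sits at x = vt; there the Gaussian factor is 1 and C_max = M/(n_e·A·√(4πDt)), where n_e·A is the pore area the mass is dissolved in.
√(4πDt) = √(4π × 0.128 × 15.2) = 4.945 m, so C_max = 38.6/(0.42 × 12.6 × 4.945) = 1.48 kg/m³.

1.48 kg/m³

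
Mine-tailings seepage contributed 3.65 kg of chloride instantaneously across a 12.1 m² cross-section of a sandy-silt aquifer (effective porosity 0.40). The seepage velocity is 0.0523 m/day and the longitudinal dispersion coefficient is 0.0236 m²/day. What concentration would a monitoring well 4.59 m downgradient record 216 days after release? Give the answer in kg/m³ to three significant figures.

For an instantaneous plane source, C(x,t) = M/(n_e·A·√(4πDt)) · exp(−(x−vt)²/(4Dt)), with n_e·A the pore (flow) area.
Plume center vt = 0.0523 × 216 = 11.2968 m, so the well at 4.59 m is 6.7068 m upgradient of the peak.
√(4πDt) = 8.004 m, giving peak height M/(n_e·A·√(4πDt)) = 3.65/(0.40 × 12.1 × 8.004) = 0.09422 kg/m³.
(x−vt)²/(4Dt) = (-6.7068)²/(4 × 0.0236 × 216) = 2.206; exp(−2.206) = 0.1101.
C = 0.09422 × 0.1101 = 0.0104 kg/m³.

0.0104 kg/m³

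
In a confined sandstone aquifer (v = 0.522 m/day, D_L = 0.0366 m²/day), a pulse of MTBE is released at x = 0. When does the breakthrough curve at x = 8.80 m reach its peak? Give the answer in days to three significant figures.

16.7 days

For the 1D instantaneous-source solution, setting ∂C/∂t = 0 at fixed x gives v²t² + 2Dt − x² = 0, so t = (√(D² + v²x²) − D)/v².
√(D² + v²x²) = √(0.0366² + 0.522² × 8.80²) = 4.594; v² = 0.272484.
t = (4.594 − 0.0366)/0.272484 = 16.7 days (vs. the pure-advection estimate x/v = 16.9 d).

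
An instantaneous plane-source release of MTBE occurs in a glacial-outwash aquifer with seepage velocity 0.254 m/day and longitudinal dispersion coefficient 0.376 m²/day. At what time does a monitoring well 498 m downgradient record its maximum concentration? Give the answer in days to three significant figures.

For the 1D instantaneous-source solution, setting ∂C/∂t = 0 at fixed x gives v²t² + 2Dt − x² = 0, so t = (√(D² + v²x²) − D)/v².
√(D² + v²x²) = √(0.376² + 0.254² × 498²) = 126.5; v² = 0.064516.
t = (126.5 − 0.376)/0.064516 = 1950 days (vs. the pure-advection estimate x/v = 1960 d).

1950 days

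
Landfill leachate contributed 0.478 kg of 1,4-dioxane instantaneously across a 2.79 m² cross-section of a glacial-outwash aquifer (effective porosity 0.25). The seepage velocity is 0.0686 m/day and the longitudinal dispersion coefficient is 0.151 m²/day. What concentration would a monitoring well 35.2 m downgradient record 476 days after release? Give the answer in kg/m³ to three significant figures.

0.0223 kg/m³

For an instantaneous plane source, C(x,t) = M/(n_e·A·√(4πDt)) · exp(−(x−vt)²/(4Dt)), with n_e·A the pore (flow) area.
Plume center vt = 0.0686 × 476 = 32.6536 m, so the well at 35.2 m is 2.5464 m downgradient of the peak.
√(4πDt) = 30.05 m, giving peak height M/(n_e·A·√(4πDt)) = 0.478/(0.25 × 2.79 × 30.05) = 0.02281 kg/m³.
(x−vt)²/(4Dt) = (2.5464)²/(4 × 0.151 × 476) = 0.02255; exp(−0.02255) = 0.9777.
C = 0.02281 × 0.9777 = 0.0223 kg/m³.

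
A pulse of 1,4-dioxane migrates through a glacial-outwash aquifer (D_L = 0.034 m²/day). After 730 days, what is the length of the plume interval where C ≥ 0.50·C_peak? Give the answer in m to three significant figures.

16.6 m

The plume is Gaussian with σ = √(2Dt) = √(2 × 0.034 × 730) = 7.046 m.
C/C_peak = exp(−Δx²/(2σ²)) = 0.50 ⇒ Δx = σ·√(−2 ln 0.50) = 7.046 × 1.177 = 8.293 m.
Width = 2Δx = 16.6 m.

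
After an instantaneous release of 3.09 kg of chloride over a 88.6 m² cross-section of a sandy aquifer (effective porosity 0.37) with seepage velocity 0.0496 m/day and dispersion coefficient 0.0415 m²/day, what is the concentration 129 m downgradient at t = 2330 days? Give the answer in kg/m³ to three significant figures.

For an instantaneous plane source, C(x,t) = M/(n_e·A·√(4πDt)) · exp(−(x−vt)²/(4Dt)), with n_e·A the pore (flow) area.
Plume center vt = 0.0496 × 2330 = 115.568 m, so the well at 129 m is 13.432 m downgradient of the peak.
√(4πDt) = 34.86 m, giving peak height M/(n_e·A·√(4πDt)) = 3.09/(0.37 × 88.6 × 34.86) = 0.002704 kg/m³.
(x−vt)²/(4Dt) = (13.432)²/(4 × 0.0415 × 2330) = 0.4665; exp(−0.4665) = 0.6272.
C = 0.002704 × 0.6272 = 0.00170 kg/m³.

0.00170 kg/m³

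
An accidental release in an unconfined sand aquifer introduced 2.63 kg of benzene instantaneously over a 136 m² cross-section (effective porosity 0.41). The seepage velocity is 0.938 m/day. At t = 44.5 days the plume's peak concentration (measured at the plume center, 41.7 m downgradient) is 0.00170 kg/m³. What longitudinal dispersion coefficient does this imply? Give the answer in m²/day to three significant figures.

At the plume center C_max = M/(n_e·A·√(4πDt)), so D = M²/(4πt·(n_e·A·C_max)²).
n_e·A·C_max = 0.41 × 136 × 0.00170 = 0.09479 kg/m.
D = 2.63²/(4π × 44.5 × 0.09479²) = 1.38 m²/day.

1.38 m²/day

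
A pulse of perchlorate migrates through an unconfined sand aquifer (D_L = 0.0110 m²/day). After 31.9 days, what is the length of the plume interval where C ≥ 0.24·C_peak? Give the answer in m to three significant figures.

2.83 m

The plume is Gaussian with σ = √(2Dt) = √(2 × 0.0110 × 31.9) = 0.8377 m.
C/C_peak = exp(−Δx²/(2σ²)) = 0.24 ⇒ Δx = σ·√(−2 ln 0.24) = 0.8377 × 1.689 = 1.415 m.
Width = 2Δx = 2.83 m.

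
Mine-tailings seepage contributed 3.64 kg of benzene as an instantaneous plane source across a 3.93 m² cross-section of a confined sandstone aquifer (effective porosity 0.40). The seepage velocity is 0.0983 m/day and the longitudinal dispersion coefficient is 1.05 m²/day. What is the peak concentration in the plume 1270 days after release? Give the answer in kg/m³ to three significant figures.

The peak of an instantaneous 1D plume sits at x = vt; there the Gaussian factor is 1 and C_max = M/(n_e·A·√(4πDt)), where n_e·A is the pore area the mass is dissolved in.
√(4πDt) = √(4π × 1.05 × 1270) = 129.4 m, so C_max = 3.64/(0.40 × 3.93 × 129.4) = 0.0179 kg/m³.

0.0179 kg/m³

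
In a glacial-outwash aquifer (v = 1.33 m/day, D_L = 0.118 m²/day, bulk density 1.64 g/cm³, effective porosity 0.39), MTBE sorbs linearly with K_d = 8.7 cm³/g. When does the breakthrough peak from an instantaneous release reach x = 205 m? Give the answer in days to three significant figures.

Retardation factor R = 1 + ρ_b·K_d/n = 1 + 1.64 × 8.7/0.39 = 37.58.
Sorption retards both mechanisms: v_R = v/R = 0.03539 m/day, D_R = D/R = 0.003140 m²/day.
Peak time from v_R²t² + 2D_R t − x² = 0: t = (√(D_R² + v_R²x²) − D_R)/v_R².
√(D_R² + v_R²x²) = √(0.003140² + 0.03539² × 205²) = 7.255; v_R² = 0.001252.
t = (7.255 − 0.003140)/0.001252 = 5790 days.

5790 days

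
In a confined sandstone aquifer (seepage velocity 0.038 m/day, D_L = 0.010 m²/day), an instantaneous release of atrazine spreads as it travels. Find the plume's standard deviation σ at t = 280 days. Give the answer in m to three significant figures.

Dispersive spreading gives a Gaussian with σ² = 2Dt; advection only shifts the center.
σ = √(2 × 0.010 × 280) = 2.37 m.

2.37 m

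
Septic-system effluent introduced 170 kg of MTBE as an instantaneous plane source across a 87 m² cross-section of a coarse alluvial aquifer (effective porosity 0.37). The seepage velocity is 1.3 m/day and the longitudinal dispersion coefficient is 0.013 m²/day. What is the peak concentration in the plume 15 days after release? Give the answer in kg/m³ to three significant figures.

3.37 kg/m³

The peak of an instantaneous 1D plume sits at x = vt; there the Gaussian factor is 1 and C_max = M/(n_e·A·√(4πDt)), where n_e·A is the pore area the mass is dissolved in.
√(4πDt) = √(4π × 0.013 × 15) = 1.565 m, so C_max = 170/(0.37 × 87 × 1.565) = 3.37 kg/m³.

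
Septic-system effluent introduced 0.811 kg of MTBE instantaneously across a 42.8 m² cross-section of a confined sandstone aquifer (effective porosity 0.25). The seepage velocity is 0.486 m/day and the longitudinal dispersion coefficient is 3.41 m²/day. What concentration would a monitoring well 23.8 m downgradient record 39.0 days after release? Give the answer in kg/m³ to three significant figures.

0.00177 kg/m³

For an instantaneous plane source, C(x,t) = M/(n_e·A·√(4πDt)) · exp(−(x−vt)²/(4Dt)), with n_e·A the pore (flow) area.
Plume center vt = 0.486 × 39.0 = 18.954 m, so the well at 23.8 m is 4.846 m downgradient of the peak.
√(4πDt) = 40.88 m, giving peak height M/(n_e·A·√(4πDt)) = 0.811/(0.25 × 42.8 × 40.88) = 0.001854 kg/m³.
(x−vt)²/(4Dt) = (4.846)²/(4 × 3.41 × 39.0) = 0.04415; exp(−0.04415) = 0.9568.
C = 0.001854 × 0.9568 = 0.00177 kg/m³.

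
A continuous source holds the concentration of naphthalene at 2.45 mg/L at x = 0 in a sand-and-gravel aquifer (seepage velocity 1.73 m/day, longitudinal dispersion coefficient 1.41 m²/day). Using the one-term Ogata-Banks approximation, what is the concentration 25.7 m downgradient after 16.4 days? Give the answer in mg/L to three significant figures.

1.60 mg/L

For a continuous step input, C/C₀ ≈ ½·erfc((x−vt)/(2√(Dt))).
vt = 1.73 × 16.4 = 28.372 m and 2√(Dt) = 2√(1.41 × 16.4) = 9.617 m.
Argument (x−vt)/(2√(Dt)) = (25.7 − 28.372)/9.617 = -0.2778; ½·erfc(-0.2778) = 0.6528.
C = 2.45 × 0.6528 = 1.60 mg/L.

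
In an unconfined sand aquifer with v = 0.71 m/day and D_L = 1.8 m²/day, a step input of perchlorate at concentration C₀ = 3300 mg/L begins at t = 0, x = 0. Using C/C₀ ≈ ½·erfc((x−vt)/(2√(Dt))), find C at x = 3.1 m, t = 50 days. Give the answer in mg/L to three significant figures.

3270 mg/L

For a continuous step input, C/C₀ ≈ ½·erfc((x−vt)/(2√(Dt))).
vt = 0.71 × 50 = 35.5 m and 2√(Dt) = 2√(1.8 × 50) = 18.97 m.
Argument (x−vt)/(2√(Dt)) = (3.1 − 35.5)/18.97 = -1.708; ½·erfc(-1.708) = 0.9921.
C = 3300 × 0.9921 = 3270 mg/L.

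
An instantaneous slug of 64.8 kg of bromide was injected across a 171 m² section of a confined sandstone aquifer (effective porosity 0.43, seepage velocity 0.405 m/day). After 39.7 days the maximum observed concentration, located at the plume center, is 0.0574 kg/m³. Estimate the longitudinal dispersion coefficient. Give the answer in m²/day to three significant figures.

At the plume center C_max = M/(n_e·A·√(4πDt)), so D = M²/(4πt·(n_e·A·C_max)²).
n_e·A·C_max = 0.43 × 171 × 0.0574 = 4.221 kg/m.
D = 64.8²/(4π × 39.7 × 4.221²) = 0.472 m²/day.

0.472 m²/day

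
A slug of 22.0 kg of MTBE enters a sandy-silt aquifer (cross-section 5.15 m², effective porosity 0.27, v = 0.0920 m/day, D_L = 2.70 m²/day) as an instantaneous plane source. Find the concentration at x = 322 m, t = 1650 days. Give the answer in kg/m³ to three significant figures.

For an instantaneous plane source, C(x,t) = M/(n_e·A·√(4πDt)) · exp(−(x−vt)²/(4Dt)), with n_e·A the pore (flow) area.
Plume center vt = 0.0920 × 1650 = 151.8 m, so the well at 322 m is 170.2 m downgradient of the peak.
√(4πDt) = 236.6 m, giving peak height M/(n_e·A·√(4πDt)) = 22.0/(0.27 × 5.15 × 236.6) = 0.06687 kg/m³.
(x−vt)²/(4Dt) = (170.2)²/(4 × 2.70 × 1650) = 1.626; exp(−1.626) = 0.1967.
C = 0.06687 × 0.1967 = 0.0132 kg/m³.

0.0132 kg/m³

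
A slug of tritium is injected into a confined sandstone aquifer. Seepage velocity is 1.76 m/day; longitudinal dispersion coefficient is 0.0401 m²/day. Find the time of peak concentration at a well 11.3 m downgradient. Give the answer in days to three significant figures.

6.41 days

For the 1D instantaneous-source solution, setting ∂C/∂t = 0 at fixed x gives v²t² + 2Dt − x² = 0, so t = (√(D² + v²x²) − D)/v².
√(D² + v²x²) = √(0.0401² + 1.76² × 11.3²) = 19.89; v² = 3.0976.
t = (19.89 − 0.0401)/3.0976 = 6.41 days (vs. the pure-advection estimate x/v = 6.42 d).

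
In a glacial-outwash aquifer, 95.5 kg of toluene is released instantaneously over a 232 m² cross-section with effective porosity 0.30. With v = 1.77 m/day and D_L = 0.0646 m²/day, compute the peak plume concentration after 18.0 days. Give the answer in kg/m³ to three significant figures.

The peak of an instantaneous 1D plume sits at x = vt; there the Gaussian factor is 1 and C_max = M/(n_e·A·√(4πDt)), where n_e·A is the pore area the mass is dissolved in.
√(4πDt) = √(4π × 0.0646 × 18.0) = 3.823 m, so C_max = 95.5/(0.30 × 232 × 3.823) = 0.359 kg/m³.

0.359 kg/m³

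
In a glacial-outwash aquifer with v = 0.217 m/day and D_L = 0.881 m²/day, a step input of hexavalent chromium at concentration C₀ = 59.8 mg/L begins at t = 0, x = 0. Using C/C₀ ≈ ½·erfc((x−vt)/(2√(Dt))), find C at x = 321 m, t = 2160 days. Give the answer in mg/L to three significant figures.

59.3 mg/L

For a continuous step input, C/C₀ ≈ ½·erfc((x−vt)/(2√(Dt))).
vt = 0.217 × 2160 = 468.72 m and 2√(Dt) = 2√(0.881 × 2160) = 87.25 m.
Argument (x−vt)/(2√(Dt)) = (321 − 468.72)/87.25 = -1.693; ½·erfc(-1.693) = 0.9917.
C = 59.8 × 0.9917 = 59.3 mg/L.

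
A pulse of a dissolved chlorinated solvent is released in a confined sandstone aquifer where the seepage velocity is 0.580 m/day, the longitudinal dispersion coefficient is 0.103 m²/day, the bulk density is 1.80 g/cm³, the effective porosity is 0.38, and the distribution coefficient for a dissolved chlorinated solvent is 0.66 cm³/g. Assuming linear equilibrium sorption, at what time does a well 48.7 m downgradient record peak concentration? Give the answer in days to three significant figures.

345 days

Retardation factor R = 1 + ρ_b·K_d/n = 1 + 1.80 × 0.66/0.38 = 4.126.
Sorption retards both mechanisms: v_R = v/R = 0.1406 m/day, D_R = D/R = 0.02496 m²/day.
Peak time from v_R²t² + 2D_R t − x² = 0: t = (√(D_R² + v_R²x²) − D_R)/v_R².
√(D_R² + v_R²x²) = √(0.02496² + 0.1406² × 48.7²) = 6.847; v_R² = 0.01977.
t = (6.847 − 0.02496)/0.01977 = 345 days.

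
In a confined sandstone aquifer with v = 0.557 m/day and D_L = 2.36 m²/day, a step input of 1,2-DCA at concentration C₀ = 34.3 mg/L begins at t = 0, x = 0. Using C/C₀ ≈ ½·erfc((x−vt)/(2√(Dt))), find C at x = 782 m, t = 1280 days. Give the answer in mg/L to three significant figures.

For a continuous step input, C/C₀ ≈ ½·erfc((x−vt)/(2√(Dt))).
vt = 0.557 × 1280 = 712.96 m and 2√(Dt) = 2√(2.36 × 1280) = 109.9 m.
Argument (x−vt)/(2√(Dt)) = (782 − 712.96)/109.9 = 0.6282; ½·erfc(0.6282) = 0.1872.
C = 34.3 × 0.1872 = 6.42 mg/L.

6.42 mg/L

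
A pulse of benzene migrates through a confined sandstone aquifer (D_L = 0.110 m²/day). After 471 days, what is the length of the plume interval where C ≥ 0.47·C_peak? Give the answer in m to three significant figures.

25.0 m

The plume is Gaussian with σ = √(2Dt) = √(2 × 0.110 × 471) = 10.18 m.
C/C_peak = exp(−Δx²/(2σ²)) = 0.47 ⇒ Δx = σ·√(−2 ln 0.47) = 10.18 × 1.229 = 12.51 m.
Width = 2Δx = 25.0 m.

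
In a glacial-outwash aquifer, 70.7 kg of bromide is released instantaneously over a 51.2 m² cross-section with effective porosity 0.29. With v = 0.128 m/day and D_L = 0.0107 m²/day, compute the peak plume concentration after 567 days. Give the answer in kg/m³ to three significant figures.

0.545 kg/m³

The peak of an instantaneous 1D plume sits at x = vt; there the Gaussian factor is 1 and C_max = M/(n_e·A·√(4πDt)), where n_e·A is the pore area the mass is dissolved in.
√(4πDt) = √(4π × 0.0107 × 567) = 8.731 m, so C_max = 70.7/(0.29 × 51.2 × 8.731) = 0.545 kg/m³.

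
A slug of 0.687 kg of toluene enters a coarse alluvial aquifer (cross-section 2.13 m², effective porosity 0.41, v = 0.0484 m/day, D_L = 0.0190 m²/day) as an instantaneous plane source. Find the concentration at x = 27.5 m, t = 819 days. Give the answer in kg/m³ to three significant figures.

For an instantaneous plane source, C(x,t) = M/(n_e·A·√(4πDt)) · exp(−(x−vt)²/(4Dt)), with n_e·A the pore (flow) area.
Plume center vt = 0.0484 × 819 = 39.6396 m, so the well at 27.5 m is 12.1396 m upgradient of the peak.
√(4πDt) = 13.98 m, giving peak height M/(n_e·A·√(4πDt)) = 0.687/(0.41 × 2.13 × 13.98) = 0.05627 kg/m³.
(x−vt)²/(4Dt) = (-12.1396)²/(4 × 0.0190 × 819) = 2.368; exp(−2.368) = 0.09367.
C = 0.05627 × 0.09367 = 0.00527 kg/m³.

0.00527 kg/m³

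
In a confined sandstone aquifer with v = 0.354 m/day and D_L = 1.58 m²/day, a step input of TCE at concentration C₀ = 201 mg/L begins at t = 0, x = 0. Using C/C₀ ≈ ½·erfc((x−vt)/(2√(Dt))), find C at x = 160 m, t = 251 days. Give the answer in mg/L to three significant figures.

For a continuous step input, C/C₀ ≈ ½·erfc((x−vt)/(2√(Dt))).
vt = 0.354 × 251 = 88.854 m and 2√(Dt) = 2√(1.58 × 251) = 39.83 m.
Argument (x−vt)/(2√(Dt)) = (160 − 88.854)/39.83 = 1.786; ½·erfc(1.786) = 0.005772.
C = 201 × 0.005772 = 1.16 mg/L.

1.16 mg/L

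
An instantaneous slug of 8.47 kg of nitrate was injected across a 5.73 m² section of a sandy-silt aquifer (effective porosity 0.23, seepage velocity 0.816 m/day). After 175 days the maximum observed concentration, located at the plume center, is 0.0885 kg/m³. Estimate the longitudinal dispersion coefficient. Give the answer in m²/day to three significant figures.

At the plume center C_max = M/(n_e·A·√(4πDt)), so D = M²/(4πt·(n_e·A·C_max)²).
n_e·A·C_max = 0.23 × 5.73 × 0.0885 = 0.1166 kg/m.
D = 8.47²/(4π × 175 × 0.1166²) = 2.40 m²/day.

2.40 m²/day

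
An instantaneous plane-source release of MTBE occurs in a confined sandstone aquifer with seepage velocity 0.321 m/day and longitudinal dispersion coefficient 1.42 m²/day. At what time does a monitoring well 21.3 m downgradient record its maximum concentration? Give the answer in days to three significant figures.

54.0 days

For the 1D instantaneous-source solution, setting ∂C/∂t = 0 at fixed x gives v²t² + 2Dt − x² = 0, so t = (√(D² + v²x²) − D)/v².
√(D² + v²x²) = √(1.42² + 0.321² × 21.3²) = 6.983; v² = 0.103041.
t = (6.983 − 1.42)/0.103041 = 54.0 days (vs. the pure-advection estimate x/v = 66.4 d).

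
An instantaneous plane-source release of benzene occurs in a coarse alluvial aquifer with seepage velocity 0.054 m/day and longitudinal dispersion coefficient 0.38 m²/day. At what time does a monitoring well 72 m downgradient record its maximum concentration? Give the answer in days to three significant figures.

1210 days

For the 1D instantaneous-source solution, setting ∂C/∂t = 0 at fixed x gives v²t² + 2Dt − x² = 0, so t = (√(D² + v²x²) − D)/v².
√(D² + v²x²) = √(0.38² + 0.054² × 72²) = 3.907; v² = 0.002916.
t = (3.907 − 0.38)/0.002916 = 1210 days (vs. the pure-advection estimate x/v = 1330 d).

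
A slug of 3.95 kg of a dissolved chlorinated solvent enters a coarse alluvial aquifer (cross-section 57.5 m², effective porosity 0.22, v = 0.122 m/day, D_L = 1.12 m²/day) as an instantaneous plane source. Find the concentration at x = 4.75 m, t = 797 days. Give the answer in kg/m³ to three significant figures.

For an instantaneous plane source, C(x,t) = M/(n_e·A·√(4πDt)) · exp(−(x−vt)²/(4Dt)), with n_e·A the pore (flow) area.
Plume center vt = 0.122 × 797 = 97.234 m, so the well at 4.75 m is 92.484 m upgradient of the peak.
√(4πDt) = 105.9 m, giving peak height M/(n_e·A·√(4πDt)) = 3.95/(0.22 × 57.5 × 105.9) = 0.002949 kg/m³.
(x−vt)²/(4Dt) = (-92.484)²/(4 × 1.12 × 797) = 2.396; exp(−2.396) = 0.09108.
C = 0.002949 × 0.09108 = 0.000269 kg/m³.

0.000269 kg/m³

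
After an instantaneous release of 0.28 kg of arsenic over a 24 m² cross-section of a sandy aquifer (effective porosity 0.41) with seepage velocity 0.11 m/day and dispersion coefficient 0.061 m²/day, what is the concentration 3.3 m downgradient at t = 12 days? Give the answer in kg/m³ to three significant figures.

For an instantaneous plane source, C(x,t) = M/(n_e·A·√(4πDt)) · exp(−(x−vt)²/(4Dt)), with n_e·A the pore (flow) area.
Plume center vt = 0.11 × 12 = 1.32 m, so the well at 3.3 m is 1.98 m downgradient of the peak.
√(4πDt) = 3.033 m, giving peak height M/(n_e·A·√(4πDt)) = 0.28/(0.41 × 24 × 3.033) = 0.009382 kg/m³.
(x−vt)²/(4Dt) = (1.98)²/(4 × 0.061 × 12) = 1.339; exp(−1.339) = 0.2621.
C = 0.009382 × 0.2621 = 0.00246 kg/m³.

0.00246 kg/m³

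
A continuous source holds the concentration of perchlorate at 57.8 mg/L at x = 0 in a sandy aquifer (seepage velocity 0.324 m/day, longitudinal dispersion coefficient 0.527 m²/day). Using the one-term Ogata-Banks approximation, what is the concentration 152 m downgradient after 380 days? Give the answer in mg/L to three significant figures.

4.31 mg/L

For a continuous step input, C/C₀ ≈ ½·erfc((x−vt)/(2√(Dt))).
vt = 0.324 × 380 = 123.12 m and 2√(Dt) = 2√(0.527 × 380) = 28.30 m.
Argument (x−vt)/(2√(Dt)) = (152 − 123.12)/28.30 = 1.020; ½·erfc(1.020) = 0.07458.
C = 57.8 × 0.07458 = 4.31 mg/L.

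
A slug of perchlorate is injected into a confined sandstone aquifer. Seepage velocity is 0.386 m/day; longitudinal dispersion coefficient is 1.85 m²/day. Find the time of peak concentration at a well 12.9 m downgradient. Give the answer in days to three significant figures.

23.2 days

For the 1D instantaneous-source solution, setting ∂C/∂t = 0 at fixed x gives v²t² + 2Dt − x² = 0, so t = (√(D² + v²x²) − D)/v².
√(D² + v²x²) = √(1.85² + 0.386² × 12.9²) = 5.312; v² = 0.148996.
t = (5.312 − 1.85)/0.148996 = 23.2 days (vs. the pure-advection estimate x/v = 33.4 d).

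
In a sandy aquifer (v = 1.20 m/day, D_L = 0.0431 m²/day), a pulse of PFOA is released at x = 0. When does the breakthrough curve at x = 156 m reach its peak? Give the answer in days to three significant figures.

For the 1D instantaneous-source solution, setting ∂C/∂t = 0 at fixed x gives v²t² + 2Dt − x² = 0, so t = (√(D² + v²x²) − D)/v².
√(D² + v²x²) = √(0.0431² + 1.20² × 156²) = 187.2; v² = 1.44.
t = (187.2 − 0.0431)/1.44 = 130 days (vs. the pure-advection estimate x/v = 130 d).

130 days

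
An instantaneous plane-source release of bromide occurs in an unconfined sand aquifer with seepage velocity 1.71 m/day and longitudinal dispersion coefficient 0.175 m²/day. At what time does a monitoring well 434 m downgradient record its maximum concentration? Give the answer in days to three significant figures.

For the 1D instantaneous-source solution, setting ∂C/∂t = 0 at fixed x gives v²t² + 2Dt − x² = 0, so t = (√(D² + v²x²) − D)/v².
√(D² + v²x²) = √(0.175² + 1.71² × 434²) = 742.1; v² = 2.9241.
t = (742.1 − 0.175)/2.9241 = 254 days (vs. the pure-advection estimate x/v = 254 d).

254 days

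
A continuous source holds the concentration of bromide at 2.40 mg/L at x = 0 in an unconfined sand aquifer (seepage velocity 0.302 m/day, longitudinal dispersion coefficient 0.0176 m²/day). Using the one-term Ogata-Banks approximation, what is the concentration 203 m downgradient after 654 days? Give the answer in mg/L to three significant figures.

0.303 mg/L

For a continuous step input, C/C₀ ≈ ½·erfc((x−vt)/(2√(Dt))).
vt = 0.302 × 654 = 197.508 m and 2√(Dt) = 2√(0.0176 × 654) = 6.785 m.
Argument (x−vt)/(2√(Dt)) = (203 − 197.508)/6.785 = 0.8094; ½·erfc(0.8094) = 0.1262.
C = 2.40 × 0.1262 = 0.303 mg/L.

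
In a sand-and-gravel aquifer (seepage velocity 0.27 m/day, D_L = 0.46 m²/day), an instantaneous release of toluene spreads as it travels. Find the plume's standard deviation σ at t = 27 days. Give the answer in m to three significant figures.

Dispersive spreading gives a Gaussian with σ² = 2Dt; advection only shifts the center.
σ = √(2 × 0.46 × 27) = 4.98 m.

4.98 m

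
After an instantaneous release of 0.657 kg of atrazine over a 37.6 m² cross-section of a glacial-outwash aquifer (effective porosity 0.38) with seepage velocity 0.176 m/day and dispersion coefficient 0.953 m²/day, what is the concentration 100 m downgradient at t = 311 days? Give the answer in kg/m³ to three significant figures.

0.000134 kg/m³

For an instantaneous plane source, C(x,t) = M/(n_e·A·√(4πDt)) · exp(−(x−vt)²/(4Dt)), with n_e·A the pore (flow) area.
Plume center vt = 0.176 × 311 = 54.736 m, so the well at 100 m is 45.264 m downgradient of the peak.
√(4πDt) = 61.03 m, giving peak height M/(n_e·A·√(4πDt)) = 0.657/(0.38 × 37.6 × 61.03) = 0.0007534 kg/m³.
(x−vt)²/(4Dt) = (45.264)²/(4 × 0.953 × 311) = 1.728; exp(−1.728) = 0.1776.
C = 0.0007534 × 0.1776 = 0.000134 kg/m³.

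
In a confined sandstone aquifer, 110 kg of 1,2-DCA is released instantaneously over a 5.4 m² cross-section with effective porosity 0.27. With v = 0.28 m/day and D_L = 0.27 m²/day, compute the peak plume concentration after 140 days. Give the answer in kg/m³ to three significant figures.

3.46 kg/m³

The peak of an instantaneous 1D plume sits at x = vt; there the Gaussian factor is 1 and C_max = M/(n_e·A·√(4πDt)), where n_e·A is the pore area the mass is dissolved in.
√(4πDt) = √(4π × 0.27 × 140) = 21.79 m, so C_max = 110/(0.27 × 5.4 × 21.79) = 3.46 kg/m³.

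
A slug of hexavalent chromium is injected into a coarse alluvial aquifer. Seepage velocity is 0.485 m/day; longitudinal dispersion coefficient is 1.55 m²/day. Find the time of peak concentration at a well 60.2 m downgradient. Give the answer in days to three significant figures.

For the 1D instantaneous-source solution, setting ∂C/∂t = 0 at fixed x gives v²t² + 2Dt − x² = 0, so t = (√(D² + v²x²) − D)/v².
√(D² + v²x²) = √(1.55² + 0.485² × 60.2²) = 29.24; v² = 0.235225.
t = (29.24 − 1.55)/0.235225 = 118 days (vs. the pure-advection estimate x/v = 124 d).

118 days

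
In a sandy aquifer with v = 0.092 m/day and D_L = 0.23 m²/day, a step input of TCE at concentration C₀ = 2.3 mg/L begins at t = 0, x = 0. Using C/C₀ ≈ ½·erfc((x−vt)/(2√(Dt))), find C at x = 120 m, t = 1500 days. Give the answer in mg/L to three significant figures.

For a continuous step input, C/C₀ ≈ ½·erfc((x−vt)/(2√(Dt))).
vt = 0.092 × 1500 = 138 m and 2√(Dt) = 2√(0.23 × 1500) = 37.15 m.
Argument (x−vt)/(2√(Dt)) = (120 − 138)/37.15 = -0.4845; ½·erfc(-0.4845) = 0.7534.
C = 2.3 × 0.7534 = 1.73 mg/L.

1.73 mg/L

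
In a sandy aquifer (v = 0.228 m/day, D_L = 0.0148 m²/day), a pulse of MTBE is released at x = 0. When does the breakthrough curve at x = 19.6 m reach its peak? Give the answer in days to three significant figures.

85.7 days

For the 1D instantaneous-source solution, setting ∂C/∂t = 0 at fixed x gives v²t² + 2Dt − x² = 0, so t = (√(D² + v²x²) − D)/v².
√(D² + v²x²) = √(0.0148² + 0.228² × 19.6²) = 4.469; v² = 0.051984.
t = (4.469 − 0.0148)/0.051984 = 85.7 days (vs. the pure-advection estimate x/v = 86.0 d).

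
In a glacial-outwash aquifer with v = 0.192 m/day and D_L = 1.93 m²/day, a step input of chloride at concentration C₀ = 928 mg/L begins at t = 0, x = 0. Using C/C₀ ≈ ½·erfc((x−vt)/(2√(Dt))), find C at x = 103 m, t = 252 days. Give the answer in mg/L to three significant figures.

37.1 mg/L

For a continuous step input, C/C₀ ≈ ½·erfc((x−vt)/(2√(Dt))).
vt = 0.192 × 252 = 48.384 m and 2√(Dt) = 2√(1.93 × 252) = 44.11 m.
Argument (x−vt)/(2√(Dt)) = (103 − 48.384)/44.11 = 1.238; ½·erfc(1.238) = 0.03999.
C = 928 × 0.03999 = 37.1 mg/L.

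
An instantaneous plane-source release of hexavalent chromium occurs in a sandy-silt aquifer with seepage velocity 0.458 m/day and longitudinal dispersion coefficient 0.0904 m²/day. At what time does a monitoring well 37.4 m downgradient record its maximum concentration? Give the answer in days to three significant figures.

81.2 days

For the 1D instantaneous-source solution, setting ∂C/∂t = 0 at fixed x gives v²t² + 2Dt − x² = 0, so t = (√(D² + v²x²) − D)/v².
√(D² + v²x²) = √(0.0904² + 0.458² × 37.4²) = 17.13; v² = 0.209764.
t = (17.13 − 0.0904)/0.209764 = 81.2 days (vs. the pure-advection estimate x/v = 81.7 d).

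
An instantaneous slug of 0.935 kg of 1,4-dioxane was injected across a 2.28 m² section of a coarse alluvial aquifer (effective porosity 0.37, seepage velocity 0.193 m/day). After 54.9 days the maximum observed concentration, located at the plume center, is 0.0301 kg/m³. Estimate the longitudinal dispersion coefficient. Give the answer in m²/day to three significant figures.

1.97 m²/day

At the plume center C_max = M/(n_e·A·√(4πDt)), so D = M²/(4πt·(n_e·A·C_max)²).
n_e·A·C_max = 0.37 × 2.28 × 0.0301 = 0.02539 kg/m.
D = 0.935²/(4π × 54.9 × 0.02539²) = 1.97 m²/day.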